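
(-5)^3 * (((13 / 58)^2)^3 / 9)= -603351125 / 342618232896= -0.00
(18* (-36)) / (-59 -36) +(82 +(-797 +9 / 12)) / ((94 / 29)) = -7627387 / 35720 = -213.53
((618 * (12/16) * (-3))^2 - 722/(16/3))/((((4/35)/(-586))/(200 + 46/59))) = -939461446256235/472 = -1990384420034.40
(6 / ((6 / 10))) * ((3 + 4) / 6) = 35 / 3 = 11.67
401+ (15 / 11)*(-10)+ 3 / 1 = 4294 / 11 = 390.36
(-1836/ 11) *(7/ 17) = -68.73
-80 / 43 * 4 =-320 / 43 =-7.44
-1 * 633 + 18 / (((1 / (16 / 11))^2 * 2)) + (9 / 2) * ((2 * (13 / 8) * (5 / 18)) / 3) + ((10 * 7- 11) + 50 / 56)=-22471045 / 40656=-552.71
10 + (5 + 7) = 22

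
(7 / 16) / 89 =7 / 1424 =0.00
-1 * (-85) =85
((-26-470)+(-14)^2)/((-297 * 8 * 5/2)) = 5/99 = 0.05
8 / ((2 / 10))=40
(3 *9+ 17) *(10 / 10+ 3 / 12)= 55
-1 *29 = -29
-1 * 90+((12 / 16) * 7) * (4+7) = -32.25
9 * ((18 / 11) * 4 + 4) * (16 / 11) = 16704 / 121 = 138.05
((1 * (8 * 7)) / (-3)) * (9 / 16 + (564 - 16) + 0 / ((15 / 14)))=-61439 / 6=-10239.83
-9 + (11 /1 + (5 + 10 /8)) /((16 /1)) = -507 /64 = -7.92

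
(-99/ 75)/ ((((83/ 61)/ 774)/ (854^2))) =-547623877.39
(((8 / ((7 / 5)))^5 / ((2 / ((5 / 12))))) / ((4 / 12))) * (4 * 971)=248576000000 / 16807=14790027.96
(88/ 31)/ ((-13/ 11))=-968/ 403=-2.40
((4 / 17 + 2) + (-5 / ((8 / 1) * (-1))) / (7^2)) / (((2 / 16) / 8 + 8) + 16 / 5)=0.20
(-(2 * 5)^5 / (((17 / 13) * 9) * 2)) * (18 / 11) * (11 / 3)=-25490.20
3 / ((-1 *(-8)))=3 / 8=0.38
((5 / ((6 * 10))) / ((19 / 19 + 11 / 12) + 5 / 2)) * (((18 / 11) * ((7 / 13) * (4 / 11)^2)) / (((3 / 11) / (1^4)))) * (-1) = -672 / 83369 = -0.01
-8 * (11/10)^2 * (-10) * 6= 2904/5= 580.80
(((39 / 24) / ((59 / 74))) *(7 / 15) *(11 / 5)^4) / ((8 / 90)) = 147888741 / 590000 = 250.66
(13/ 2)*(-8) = -52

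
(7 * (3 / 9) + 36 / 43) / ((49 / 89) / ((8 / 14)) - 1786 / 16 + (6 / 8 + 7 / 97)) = -28247176 / 978586905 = -0.03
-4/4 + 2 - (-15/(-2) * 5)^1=-73/2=-36.50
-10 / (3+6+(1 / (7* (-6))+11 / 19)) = -1596 / 1525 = -1.05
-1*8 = -8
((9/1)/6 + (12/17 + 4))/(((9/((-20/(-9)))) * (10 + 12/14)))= 7385/52326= 0.14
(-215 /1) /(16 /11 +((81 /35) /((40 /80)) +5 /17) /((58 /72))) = -1407175 /49516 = -28.42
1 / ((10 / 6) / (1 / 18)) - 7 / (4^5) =407 / 15360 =0.03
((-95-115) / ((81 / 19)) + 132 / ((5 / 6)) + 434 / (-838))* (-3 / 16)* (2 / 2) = -6144251 / 301680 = -20.37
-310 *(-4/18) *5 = 3100/9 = 344.44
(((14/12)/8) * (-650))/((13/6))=-175/4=-43.75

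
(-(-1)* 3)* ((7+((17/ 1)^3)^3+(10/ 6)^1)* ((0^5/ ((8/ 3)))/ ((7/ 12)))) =0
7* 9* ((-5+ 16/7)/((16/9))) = -1539/16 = -96.19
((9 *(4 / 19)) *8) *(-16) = -4608 / 19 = -242.53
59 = 59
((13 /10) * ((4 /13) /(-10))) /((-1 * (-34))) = -1 /850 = -0.00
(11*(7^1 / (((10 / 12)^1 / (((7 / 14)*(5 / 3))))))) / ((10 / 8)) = 308 / 5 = 61.60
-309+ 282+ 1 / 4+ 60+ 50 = 333 / 4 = 83.25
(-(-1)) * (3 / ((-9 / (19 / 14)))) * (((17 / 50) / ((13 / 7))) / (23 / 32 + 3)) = -152 / 6825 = -0.02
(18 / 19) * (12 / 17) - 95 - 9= -33376 / 323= -103.33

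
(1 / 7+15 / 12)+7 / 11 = 625 / 308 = 2.03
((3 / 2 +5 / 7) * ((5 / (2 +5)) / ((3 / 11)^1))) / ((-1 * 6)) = -1705 / 1764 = -0.97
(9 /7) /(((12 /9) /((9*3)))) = 729 /28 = 26.04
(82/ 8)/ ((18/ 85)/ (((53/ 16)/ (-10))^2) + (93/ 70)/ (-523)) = 35838865265/ 6739073142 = 5.32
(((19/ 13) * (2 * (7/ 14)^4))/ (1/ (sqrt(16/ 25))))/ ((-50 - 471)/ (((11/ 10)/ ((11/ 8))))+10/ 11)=-418/ 1859975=-0.00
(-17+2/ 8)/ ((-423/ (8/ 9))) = 134/ 3807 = 0.04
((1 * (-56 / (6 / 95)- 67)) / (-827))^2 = 8185321 / 6155361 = 1.33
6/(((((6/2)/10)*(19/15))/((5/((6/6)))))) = 1500/19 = 78.95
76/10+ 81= 443/5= 88.60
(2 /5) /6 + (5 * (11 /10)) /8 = 181 /240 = 0.75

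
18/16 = 9/8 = 1.12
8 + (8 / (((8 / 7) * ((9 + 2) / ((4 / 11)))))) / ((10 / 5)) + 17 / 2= 4021 / 242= 16.62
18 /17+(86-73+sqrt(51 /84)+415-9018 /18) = -1223 /17+sqrt(119) /14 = -71.16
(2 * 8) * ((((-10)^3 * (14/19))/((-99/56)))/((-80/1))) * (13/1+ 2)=-784000/627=-1250.40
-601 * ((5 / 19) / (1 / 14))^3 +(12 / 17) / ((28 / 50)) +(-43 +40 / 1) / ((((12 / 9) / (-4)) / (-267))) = -26491367213 / 816221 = -32456.12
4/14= 2/7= 0.29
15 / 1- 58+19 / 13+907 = 11251 / 13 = 865.46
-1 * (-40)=40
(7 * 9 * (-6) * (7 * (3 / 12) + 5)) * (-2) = 5103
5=5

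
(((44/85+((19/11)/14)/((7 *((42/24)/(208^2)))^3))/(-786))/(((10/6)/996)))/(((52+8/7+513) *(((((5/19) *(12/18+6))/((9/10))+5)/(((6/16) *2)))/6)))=-1603764078193723548634452/339315346860846125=-4726470.80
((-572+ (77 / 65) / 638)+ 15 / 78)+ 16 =-1047694 / 1885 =-555.81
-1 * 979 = -979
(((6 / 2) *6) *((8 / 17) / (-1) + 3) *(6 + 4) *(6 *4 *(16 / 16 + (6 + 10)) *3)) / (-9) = -61920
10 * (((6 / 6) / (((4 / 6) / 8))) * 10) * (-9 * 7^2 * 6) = -3175200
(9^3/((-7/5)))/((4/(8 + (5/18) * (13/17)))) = -145395/136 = -1069.08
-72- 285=-357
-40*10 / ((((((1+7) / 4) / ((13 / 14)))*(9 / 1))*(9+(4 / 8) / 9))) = -2600 / 1141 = -2.28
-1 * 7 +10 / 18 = -58 / 9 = -6.44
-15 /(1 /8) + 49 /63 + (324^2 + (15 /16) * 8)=1887557 /18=104864.28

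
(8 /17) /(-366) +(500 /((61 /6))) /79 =152684 /245769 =0.62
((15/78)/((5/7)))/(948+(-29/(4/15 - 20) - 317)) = 1036/2433743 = 0.00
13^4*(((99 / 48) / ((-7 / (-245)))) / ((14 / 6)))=14137695 / 16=883605.94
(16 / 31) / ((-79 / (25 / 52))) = -100 / 31837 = -0.00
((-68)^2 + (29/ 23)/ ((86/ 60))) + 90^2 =12584906/ 989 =12724.88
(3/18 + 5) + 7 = 73/6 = 12.17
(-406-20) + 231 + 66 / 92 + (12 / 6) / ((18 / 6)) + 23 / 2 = -12566 / 69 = -182.12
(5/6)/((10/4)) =1/3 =0.33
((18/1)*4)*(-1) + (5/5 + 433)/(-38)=-1585/19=-83.42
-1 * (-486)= 486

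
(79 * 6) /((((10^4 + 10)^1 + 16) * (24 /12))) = 79 /3342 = 0.02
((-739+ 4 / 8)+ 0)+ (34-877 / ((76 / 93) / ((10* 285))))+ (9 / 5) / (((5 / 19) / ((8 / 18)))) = -3059238.96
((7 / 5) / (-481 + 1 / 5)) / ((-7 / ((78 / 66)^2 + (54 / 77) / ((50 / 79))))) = 26519 / 25452350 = 0.00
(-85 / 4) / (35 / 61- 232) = 5185 / 56468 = 0.09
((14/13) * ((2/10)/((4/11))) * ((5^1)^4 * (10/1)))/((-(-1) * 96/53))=2550625/1248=2043.77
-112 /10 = -56 /5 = -11.20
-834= -834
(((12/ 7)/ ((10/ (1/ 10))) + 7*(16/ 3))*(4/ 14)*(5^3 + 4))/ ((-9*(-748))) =843187/ 4123350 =0.20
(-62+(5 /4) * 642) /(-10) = -74.05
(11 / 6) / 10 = 11 / 60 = 0.18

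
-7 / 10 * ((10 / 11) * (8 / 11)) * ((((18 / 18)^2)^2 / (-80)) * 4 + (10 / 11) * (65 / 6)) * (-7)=633766 / 19965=31.74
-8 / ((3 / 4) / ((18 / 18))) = -32 / 3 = -10.67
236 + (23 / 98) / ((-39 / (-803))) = 920461 / 3822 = 240.83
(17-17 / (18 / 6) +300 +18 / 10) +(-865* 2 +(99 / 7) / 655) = -19488704 / 13755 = -1416.85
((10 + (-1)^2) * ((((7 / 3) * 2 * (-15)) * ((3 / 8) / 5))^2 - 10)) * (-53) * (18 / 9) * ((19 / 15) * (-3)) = 3112637 / 40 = 77815.92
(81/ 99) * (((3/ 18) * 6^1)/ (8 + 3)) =9/ 121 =0.07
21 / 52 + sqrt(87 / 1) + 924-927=6.73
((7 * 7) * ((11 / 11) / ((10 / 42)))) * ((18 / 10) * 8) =74088 / 25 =2963.52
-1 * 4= -4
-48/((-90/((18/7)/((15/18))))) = 288/175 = 1.65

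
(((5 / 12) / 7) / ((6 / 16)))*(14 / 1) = 20 / 9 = 2.22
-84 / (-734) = 0.11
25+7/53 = 1332/53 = 25.13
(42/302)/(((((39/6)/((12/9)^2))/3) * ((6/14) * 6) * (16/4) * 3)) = 196/53001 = 0.00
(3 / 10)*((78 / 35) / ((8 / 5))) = 117 / 280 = 0.42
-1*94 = -94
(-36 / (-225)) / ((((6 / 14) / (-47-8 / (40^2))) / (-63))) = 1381947 / 1250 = 1105.56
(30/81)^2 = 100/729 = 0.14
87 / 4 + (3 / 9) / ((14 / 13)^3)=181243 / 8232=22.02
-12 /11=-1.09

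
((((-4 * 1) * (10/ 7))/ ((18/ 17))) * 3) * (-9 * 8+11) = 20740/ 21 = 987.62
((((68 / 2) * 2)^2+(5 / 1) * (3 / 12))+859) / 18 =21937 / 72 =304.68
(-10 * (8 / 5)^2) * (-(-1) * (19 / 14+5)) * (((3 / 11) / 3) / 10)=-1.48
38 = 38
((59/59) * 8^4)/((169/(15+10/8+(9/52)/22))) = 9522688/24167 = 394.04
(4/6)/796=1/1194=0.00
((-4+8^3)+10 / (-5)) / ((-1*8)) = -253 / 4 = -63.25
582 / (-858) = -97 / 143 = -0.68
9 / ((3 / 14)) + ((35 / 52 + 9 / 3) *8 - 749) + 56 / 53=-466149 / 689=-676.56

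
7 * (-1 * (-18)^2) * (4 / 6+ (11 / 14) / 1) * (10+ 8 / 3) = -41724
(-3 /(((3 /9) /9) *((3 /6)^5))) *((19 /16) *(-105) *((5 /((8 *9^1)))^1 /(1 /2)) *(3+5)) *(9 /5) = 646380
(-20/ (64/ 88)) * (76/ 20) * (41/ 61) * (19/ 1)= -162811/ 122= -1334.52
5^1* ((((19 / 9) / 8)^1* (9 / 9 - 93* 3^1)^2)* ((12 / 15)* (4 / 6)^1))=1468396 / 27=54385.04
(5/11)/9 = 5/99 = 0.05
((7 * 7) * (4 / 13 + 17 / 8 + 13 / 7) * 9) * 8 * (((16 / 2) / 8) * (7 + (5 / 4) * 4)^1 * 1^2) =2360988 / 13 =181614.46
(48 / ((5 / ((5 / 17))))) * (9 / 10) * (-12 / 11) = -2592 / 935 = -2.77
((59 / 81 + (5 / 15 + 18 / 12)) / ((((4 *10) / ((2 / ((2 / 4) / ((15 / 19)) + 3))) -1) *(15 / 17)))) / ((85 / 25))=83 / 6966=0.01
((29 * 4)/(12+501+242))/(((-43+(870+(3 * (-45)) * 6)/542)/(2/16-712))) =8951401/3510146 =2.55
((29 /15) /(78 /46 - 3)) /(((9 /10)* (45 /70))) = -9338 /3645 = -2.56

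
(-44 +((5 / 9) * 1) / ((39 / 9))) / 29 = -1.51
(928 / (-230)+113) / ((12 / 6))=12531 / 230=54.48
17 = 17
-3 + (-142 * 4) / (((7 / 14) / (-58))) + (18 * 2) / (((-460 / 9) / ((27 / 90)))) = 65884.79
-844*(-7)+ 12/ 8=11819/ 2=5909.50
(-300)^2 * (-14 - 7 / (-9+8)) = -630000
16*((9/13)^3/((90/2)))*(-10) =-2592/2197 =-1.18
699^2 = 488601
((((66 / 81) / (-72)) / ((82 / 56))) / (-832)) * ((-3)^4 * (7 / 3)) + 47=14429915 / 307008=47.00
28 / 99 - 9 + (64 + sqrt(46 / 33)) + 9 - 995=-92141 / 99 + sqrt(1518) / 33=-929.54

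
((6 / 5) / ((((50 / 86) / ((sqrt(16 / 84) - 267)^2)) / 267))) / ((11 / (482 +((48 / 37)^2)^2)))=31235699910780028068 / 18038799625 - 22283300483485488 * sqrt(21) / 18038799625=1725923323.44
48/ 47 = 1.02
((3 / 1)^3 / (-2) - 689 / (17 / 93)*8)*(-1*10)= 5128455 / 17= 301673.82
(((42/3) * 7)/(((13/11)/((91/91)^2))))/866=539/5629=0.10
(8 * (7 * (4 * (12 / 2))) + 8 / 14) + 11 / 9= 84785 / 63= 1345.79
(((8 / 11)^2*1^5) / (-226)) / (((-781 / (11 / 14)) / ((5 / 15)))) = 0.00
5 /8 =0.62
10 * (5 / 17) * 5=250 / 17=14.71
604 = 604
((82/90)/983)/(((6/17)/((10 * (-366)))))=-9.61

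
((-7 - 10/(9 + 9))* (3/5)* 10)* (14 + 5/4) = -691.33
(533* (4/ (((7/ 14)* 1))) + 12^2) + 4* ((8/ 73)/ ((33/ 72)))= 3540392/ 803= 4408.96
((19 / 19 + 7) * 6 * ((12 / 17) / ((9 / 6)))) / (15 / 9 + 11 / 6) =768 / 119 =6.45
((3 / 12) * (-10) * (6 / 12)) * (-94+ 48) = 115 / 2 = 57.50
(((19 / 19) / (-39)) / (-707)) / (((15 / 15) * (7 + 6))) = 1 / 358449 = 0.00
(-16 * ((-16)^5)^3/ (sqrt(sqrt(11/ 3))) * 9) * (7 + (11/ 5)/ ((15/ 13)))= 36967275123713941438464 * 11^(3/ 4) * 3^(1/ 4)/ 275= 1068586229814185499450.56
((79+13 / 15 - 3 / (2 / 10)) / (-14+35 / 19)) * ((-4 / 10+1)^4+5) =-8467046 / 309375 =-27.37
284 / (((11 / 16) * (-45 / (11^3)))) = -549824 / 45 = -12218.31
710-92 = 618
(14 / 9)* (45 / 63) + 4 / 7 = 106 / 63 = 1.68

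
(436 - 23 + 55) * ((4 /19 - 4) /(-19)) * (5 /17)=168480 /6137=27.45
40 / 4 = 10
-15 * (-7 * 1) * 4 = 420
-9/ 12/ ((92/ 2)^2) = -3/ 8464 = -0.00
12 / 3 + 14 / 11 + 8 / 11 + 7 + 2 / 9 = 119 / 9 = 13.22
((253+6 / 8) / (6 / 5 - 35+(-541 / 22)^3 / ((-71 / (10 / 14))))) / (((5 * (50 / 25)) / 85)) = 57071516425 / 3064153061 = 18.63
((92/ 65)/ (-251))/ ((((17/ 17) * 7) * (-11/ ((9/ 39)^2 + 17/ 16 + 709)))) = 0.05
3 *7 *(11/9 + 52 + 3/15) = 16828/15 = 1121.87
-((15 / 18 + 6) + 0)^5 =-115856201 / 7776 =-14899.20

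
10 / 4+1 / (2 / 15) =10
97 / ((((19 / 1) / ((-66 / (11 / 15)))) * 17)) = -8730 / 323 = -27.03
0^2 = 0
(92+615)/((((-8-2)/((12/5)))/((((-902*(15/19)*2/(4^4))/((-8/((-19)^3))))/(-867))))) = -345322131/369920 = -933.50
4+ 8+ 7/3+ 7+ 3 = 73/3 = 24.33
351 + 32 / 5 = 1787 / 5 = 357.40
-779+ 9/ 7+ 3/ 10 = -54419/ 70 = -777.41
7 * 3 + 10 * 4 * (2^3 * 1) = 341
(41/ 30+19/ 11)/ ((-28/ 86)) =-43903/ 4620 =-9.50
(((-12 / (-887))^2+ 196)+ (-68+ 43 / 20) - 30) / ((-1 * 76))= -1575901187 / 1195888880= -1.32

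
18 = 18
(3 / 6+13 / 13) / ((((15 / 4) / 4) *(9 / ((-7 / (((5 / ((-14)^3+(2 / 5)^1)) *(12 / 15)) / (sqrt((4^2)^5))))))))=196661248 / 225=874049.99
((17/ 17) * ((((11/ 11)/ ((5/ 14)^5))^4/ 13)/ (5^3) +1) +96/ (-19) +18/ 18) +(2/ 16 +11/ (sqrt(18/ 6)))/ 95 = 11 * sqrt(3)/ 285 +12717502948594248089160677/ 23555755615234375000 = 539889.47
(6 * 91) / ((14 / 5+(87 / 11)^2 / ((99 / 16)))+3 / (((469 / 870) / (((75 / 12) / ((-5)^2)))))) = 38.18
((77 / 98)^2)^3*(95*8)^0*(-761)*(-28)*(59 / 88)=7231028849 / 2151296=3361.24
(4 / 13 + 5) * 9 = 621 / 13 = 47.77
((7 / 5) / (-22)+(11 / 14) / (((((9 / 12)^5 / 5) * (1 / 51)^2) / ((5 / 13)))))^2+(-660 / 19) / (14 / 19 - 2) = 20034710507532574351 / 73045872900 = 274275735.40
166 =166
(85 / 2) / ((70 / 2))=17 / 14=1.21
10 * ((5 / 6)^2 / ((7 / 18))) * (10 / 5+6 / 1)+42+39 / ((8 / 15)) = 14447 / 56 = 257.98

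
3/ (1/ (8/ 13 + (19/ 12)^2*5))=24617/ 624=39.45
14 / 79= 0.18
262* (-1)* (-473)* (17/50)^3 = 304424219/62500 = 4870.79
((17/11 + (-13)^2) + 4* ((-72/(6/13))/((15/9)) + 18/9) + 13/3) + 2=-189.52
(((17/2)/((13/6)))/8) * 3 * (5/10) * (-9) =-1377/208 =-6.62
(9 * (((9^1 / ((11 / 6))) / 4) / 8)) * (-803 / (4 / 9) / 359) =-159651 / 22976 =-6.95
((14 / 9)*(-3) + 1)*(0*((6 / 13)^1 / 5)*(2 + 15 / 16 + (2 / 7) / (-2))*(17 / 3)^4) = 0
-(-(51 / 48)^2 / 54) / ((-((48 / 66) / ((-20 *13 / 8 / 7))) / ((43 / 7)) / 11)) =97738355 / 10838016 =9.02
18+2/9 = 18.22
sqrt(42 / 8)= 2.29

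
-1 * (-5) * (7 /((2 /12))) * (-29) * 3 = -18270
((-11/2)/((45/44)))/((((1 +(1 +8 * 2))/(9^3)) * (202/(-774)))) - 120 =360843/505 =714.54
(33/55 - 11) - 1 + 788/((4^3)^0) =3883/5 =776.60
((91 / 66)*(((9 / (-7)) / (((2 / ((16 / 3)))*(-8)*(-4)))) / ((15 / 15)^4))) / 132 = -13 / 11616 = -0.00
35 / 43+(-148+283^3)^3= 500654204414216054535752 / 43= 11643121032888745454319.81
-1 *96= -96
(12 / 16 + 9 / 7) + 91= 93.04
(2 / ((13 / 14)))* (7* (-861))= -168756 / 13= -12981.23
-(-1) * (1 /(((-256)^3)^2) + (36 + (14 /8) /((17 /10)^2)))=2977723778622030113 /81346268269379584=36.61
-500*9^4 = -3280500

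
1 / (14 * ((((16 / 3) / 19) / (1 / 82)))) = 57 / 18368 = 0.00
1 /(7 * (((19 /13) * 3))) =13 /399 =0.03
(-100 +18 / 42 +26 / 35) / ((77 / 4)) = -13836 / 2695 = -5.13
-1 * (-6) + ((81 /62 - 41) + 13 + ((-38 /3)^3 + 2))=-3433357 /1674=-2050.99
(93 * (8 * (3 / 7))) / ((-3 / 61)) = -45384 / 7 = -6483.43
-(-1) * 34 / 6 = 17 / 3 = 5.67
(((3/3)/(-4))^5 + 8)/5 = 8191/5120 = 1.60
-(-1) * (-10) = -10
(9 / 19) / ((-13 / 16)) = -144 / 247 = -0.58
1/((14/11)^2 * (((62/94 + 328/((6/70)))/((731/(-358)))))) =-0.00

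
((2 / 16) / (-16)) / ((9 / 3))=-1 / 384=-0.00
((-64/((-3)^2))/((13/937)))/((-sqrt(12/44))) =59968 * sqrt(33)/351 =981.45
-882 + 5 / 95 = -16757 / 19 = -881.95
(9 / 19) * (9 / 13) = 81 / 247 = 0.33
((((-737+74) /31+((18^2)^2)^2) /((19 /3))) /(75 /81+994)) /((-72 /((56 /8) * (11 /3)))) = -78913937531583 /126578456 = -623438.93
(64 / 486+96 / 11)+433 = 1181089 / 2673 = 441.86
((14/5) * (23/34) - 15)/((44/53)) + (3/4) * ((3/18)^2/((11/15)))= -235743/14960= -15.76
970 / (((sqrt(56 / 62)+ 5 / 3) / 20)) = 9021000 / 523 -349200 * sqrt(217) / 523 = 7412.93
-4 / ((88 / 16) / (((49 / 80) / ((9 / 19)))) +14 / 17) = -31654 / 40177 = -0.79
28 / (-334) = -0.08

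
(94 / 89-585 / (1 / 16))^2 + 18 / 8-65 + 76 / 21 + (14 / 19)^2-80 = 21038728767745681 / 240196404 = 87589690.84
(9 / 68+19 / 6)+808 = 165505 / 204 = 811.30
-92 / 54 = -46 / 27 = -1.70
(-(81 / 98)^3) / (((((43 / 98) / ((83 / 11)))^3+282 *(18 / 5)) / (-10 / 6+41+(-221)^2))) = -74266592310133245 / 2731707542246989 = -27.19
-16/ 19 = -0.84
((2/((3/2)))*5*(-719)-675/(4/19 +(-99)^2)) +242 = -2542727317/558669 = -4551.40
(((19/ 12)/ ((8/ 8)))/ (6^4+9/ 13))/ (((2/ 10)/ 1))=1235/ 202284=0.01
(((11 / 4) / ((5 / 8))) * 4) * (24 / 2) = 1056 / 5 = 211.20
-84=-84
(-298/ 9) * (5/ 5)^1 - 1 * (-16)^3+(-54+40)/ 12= 4061.72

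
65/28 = 2.32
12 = 12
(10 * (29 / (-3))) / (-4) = 145 / 6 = 24.17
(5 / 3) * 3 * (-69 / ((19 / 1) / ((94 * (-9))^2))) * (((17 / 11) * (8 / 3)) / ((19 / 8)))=-89550385920 / 3971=-22551091.90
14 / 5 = 2.80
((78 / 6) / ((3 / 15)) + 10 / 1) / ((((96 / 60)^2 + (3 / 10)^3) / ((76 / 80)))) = 71250 / 2587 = 27.54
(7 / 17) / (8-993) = -7 / 16745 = -0.00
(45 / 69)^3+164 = 1998763 / 12167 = 164.28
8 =8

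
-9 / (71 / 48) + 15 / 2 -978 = -138675 / 142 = -976.58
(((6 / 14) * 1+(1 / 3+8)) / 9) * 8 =1472 / 189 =7.79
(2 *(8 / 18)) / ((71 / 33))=88 / 213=0.41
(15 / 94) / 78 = 0.00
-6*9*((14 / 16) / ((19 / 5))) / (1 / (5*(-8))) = 9450 / 19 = 497.37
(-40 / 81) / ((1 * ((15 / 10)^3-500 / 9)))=0.01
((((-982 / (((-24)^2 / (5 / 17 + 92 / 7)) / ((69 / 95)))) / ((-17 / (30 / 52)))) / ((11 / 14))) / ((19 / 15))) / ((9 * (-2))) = -2315065 / 73447616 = -0.03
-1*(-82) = 82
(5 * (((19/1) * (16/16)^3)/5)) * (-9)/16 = -171/16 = -10.69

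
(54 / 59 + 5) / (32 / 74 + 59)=12913 / 129741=0.10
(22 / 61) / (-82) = -11 / 2501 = -0.00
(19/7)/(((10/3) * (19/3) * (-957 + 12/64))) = -8/59535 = -0.00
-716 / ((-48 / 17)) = 3043 / 12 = 253.58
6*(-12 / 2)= -36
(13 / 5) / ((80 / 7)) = 91 / 400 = 0.23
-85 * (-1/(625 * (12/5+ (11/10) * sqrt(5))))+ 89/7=374 * sqrt(5)/725+ 58813/5075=12.74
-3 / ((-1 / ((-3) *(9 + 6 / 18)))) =-84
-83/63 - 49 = -3170/63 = -50.32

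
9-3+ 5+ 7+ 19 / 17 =325 / 17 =19.12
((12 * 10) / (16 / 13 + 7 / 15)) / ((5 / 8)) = 37440 / 331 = 113.11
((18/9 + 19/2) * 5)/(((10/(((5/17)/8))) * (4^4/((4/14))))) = 115/487424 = 0.00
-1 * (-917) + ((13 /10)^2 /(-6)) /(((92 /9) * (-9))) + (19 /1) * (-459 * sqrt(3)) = 50618569 /55200-8721 * sqrt(3) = -14188.21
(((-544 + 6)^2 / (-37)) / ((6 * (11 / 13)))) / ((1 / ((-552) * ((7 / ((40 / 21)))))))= 6360966066 / 2035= 3125781.85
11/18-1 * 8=-133/18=-7.39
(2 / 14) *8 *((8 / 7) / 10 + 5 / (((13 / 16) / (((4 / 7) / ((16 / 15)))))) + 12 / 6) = 19696 / 3185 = 6.18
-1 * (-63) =63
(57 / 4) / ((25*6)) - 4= -781 / 200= -3.90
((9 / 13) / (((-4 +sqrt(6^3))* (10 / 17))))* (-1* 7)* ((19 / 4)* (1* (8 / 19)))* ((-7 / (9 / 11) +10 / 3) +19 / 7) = 1343 / 1625 +4029* sqrt(6) / 3250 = 3.86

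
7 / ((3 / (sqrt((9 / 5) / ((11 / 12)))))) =14* sqrt(165) / 55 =3.27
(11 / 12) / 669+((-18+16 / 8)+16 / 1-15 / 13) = -120277 / 104364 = -1.15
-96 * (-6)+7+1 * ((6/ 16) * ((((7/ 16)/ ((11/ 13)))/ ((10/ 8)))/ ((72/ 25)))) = 4925639/ 8448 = 583.05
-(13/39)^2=-1/9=-0.11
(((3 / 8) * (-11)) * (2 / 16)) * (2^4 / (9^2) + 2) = -979 / 864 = -1.13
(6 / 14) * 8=24 / 7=3.43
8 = 8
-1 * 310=-310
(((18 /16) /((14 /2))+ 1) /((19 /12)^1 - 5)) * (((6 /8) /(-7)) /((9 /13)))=845 /16072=0.05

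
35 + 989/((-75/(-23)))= 25372/75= 338.29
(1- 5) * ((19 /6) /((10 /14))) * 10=-177.33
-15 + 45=30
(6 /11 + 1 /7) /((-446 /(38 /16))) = -1007 /274736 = -0.00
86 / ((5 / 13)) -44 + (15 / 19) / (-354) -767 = -6584779 / 11210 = -587.40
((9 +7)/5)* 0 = 0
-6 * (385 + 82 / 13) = -30522 / 13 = -2347.85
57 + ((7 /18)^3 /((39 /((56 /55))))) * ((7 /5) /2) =891328657 /15637050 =57.00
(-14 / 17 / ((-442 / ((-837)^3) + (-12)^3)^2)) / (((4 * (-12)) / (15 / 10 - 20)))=-29684603837106960777 / 279260253489240675244025408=-0.00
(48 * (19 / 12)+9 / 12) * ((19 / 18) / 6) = 5833 / 432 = 13.50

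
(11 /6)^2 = 121 /36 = 3.36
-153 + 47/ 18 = -2707/ 18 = -150.39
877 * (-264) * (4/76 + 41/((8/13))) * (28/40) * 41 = -443063100.24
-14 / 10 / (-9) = 0.16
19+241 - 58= 202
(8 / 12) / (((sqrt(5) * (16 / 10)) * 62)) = sqrt(5) / 744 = 0.00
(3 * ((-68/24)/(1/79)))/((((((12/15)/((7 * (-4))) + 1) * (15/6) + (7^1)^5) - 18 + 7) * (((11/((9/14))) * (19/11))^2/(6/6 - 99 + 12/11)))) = 3410667/769087396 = 0.00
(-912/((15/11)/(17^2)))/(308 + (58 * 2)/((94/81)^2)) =-2134812944/4353205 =-490.40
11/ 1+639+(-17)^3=-4263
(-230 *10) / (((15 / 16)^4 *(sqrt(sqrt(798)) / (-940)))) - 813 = -813 + 566755328 *798^(3 / 4) / 161595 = 525773.67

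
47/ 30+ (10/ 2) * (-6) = -853/ 30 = -28.43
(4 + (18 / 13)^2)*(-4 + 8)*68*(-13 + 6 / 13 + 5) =-26656000 / 2197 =-12132.91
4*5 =20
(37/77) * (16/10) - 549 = -211069/385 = -548.23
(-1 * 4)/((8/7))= -7/2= -3.50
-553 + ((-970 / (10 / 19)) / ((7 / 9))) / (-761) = -2929244 / 5327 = -549.89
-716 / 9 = -79.56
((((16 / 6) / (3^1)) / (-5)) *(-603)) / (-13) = -536 / 65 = -8.25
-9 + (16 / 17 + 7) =-1.06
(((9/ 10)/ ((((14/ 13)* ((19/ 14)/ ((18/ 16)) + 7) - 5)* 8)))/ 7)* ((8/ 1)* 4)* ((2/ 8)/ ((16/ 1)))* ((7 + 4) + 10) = 3159/ 71840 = 0.04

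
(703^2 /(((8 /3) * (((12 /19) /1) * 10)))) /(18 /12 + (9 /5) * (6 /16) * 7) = 9389971 /1992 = 4713.84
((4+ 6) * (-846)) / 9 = -940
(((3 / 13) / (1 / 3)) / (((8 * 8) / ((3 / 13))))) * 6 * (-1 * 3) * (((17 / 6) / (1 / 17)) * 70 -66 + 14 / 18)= -401733 / 2704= -148.57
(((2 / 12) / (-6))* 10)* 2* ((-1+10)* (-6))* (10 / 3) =100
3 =3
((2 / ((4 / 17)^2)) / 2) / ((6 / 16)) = 289 / 6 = 48.17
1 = 1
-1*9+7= -2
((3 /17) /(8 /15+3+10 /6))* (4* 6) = 180 /221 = 0.81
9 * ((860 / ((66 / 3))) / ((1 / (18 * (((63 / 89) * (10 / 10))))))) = 4388580 / 979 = 4482.72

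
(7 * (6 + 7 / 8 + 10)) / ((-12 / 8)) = -315 / 4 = -78.75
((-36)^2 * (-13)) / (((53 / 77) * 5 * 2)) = -648648 / 265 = -2447.73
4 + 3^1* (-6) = -14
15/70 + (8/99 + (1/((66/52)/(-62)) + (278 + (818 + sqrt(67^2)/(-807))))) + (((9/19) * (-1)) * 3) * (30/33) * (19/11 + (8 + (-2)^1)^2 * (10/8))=76909176475/77922306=987.00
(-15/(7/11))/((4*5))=-33/28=-1.18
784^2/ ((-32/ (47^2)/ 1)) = -42430472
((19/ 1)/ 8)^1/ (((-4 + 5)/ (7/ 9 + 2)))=6.60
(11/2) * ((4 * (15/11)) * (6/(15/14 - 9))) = -840/37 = -22.70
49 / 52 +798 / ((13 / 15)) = 47929 / 52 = 921.71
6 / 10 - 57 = -56.40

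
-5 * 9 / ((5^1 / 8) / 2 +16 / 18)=-6480 / 173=-37.46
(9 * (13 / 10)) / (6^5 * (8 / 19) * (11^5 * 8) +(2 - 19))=2223 / 801492845410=0.00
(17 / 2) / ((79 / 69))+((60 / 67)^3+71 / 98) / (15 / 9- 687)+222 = 1098337075287327 / 4787410692176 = 229.42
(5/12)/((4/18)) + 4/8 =19/8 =2.38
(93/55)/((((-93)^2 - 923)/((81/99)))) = 837/4674230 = 0.00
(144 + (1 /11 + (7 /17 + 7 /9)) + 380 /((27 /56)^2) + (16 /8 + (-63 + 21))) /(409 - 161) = 237196307 /33808104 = 7.02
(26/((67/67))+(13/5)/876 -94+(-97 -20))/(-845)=810287/3701100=0.22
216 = 216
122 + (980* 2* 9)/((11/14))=248302/11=22572.91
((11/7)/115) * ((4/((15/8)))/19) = 352/229425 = 0.00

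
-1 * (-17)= 17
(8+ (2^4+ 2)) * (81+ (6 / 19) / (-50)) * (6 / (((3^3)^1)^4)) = 0.02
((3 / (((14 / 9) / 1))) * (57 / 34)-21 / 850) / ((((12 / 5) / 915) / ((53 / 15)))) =4322.10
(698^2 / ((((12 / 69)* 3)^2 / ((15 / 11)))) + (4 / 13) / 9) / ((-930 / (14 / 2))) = -87950676317 / 4787640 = -18370.36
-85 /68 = -1.25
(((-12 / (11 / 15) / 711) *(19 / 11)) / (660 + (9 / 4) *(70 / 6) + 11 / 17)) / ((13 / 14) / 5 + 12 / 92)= -41602400 / 227264087479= -0.00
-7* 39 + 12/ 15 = -1361/ 5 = -272.20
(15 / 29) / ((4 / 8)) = 30 / 29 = 1.03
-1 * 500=-500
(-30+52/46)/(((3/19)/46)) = -25232/3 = -8410.67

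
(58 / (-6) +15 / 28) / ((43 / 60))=-12.74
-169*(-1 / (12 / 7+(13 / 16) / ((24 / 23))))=454272 / 6701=67.79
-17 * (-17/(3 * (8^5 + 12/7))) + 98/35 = 9644411/3440820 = 2.80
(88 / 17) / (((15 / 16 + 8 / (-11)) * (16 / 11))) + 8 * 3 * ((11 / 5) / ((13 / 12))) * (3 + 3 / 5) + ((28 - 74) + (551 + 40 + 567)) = 266649296 / 204425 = 1304.39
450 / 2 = 225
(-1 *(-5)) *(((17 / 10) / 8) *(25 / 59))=425 / 944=0.45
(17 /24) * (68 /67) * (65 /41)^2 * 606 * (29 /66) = 3576382225 /7433382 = 481.12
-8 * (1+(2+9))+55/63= -5993/63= -95.13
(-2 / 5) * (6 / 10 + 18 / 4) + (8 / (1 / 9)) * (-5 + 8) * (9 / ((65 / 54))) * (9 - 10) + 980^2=311604457 / 325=958782.94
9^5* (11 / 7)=649539 / 7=92791.29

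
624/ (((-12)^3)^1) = -13/ 36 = -0.36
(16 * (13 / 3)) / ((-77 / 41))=-8528 / 231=-36.92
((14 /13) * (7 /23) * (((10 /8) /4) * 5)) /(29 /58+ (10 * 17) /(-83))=-101675 /307372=-0.33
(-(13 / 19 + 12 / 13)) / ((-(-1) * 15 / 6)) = -794 / 1235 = -0.64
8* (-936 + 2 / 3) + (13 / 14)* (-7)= -44935 / 6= -7489.17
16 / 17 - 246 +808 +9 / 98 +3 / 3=939679 / 1666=564.03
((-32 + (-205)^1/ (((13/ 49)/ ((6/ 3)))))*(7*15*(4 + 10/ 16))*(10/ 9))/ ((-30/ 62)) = 411606685/ 234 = 1759002.93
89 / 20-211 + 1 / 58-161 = -213169 / 580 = -367.53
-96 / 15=-32 / 5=-6.40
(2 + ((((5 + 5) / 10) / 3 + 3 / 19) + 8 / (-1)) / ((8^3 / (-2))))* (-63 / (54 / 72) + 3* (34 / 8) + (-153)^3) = -35353255993 / 4864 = -7268350.33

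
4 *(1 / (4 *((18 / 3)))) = 1 / 6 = 0.17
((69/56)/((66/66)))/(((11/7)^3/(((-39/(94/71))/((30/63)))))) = -196601769/10009120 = -19.64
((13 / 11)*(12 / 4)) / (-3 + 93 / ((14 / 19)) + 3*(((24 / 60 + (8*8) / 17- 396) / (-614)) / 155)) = 736139950 / 25585450187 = 0.03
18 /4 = 9 /2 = 4.50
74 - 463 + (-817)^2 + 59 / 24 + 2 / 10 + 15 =80054119 / 120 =667117.66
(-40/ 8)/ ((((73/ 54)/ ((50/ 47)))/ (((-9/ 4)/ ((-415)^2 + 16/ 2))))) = 1125/ 21886349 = 0.00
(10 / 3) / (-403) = -10 / 1209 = -0.01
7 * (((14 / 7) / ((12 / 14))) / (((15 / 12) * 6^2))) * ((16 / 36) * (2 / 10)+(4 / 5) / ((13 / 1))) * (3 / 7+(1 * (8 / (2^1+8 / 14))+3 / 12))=29414 / 142155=0.21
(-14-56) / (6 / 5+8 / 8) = -350 / 11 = -31.82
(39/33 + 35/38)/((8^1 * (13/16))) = 879/2717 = 0.32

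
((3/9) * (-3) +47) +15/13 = 613/13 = 47.15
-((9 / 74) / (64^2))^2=-81 / 91872034816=-0.00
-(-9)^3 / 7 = 729 / 7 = 104.14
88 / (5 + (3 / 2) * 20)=2.51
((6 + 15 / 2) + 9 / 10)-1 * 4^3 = -248 / 5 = -49.60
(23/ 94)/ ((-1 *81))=-0.00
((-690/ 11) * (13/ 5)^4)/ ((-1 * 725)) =3941418/ 996875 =3.95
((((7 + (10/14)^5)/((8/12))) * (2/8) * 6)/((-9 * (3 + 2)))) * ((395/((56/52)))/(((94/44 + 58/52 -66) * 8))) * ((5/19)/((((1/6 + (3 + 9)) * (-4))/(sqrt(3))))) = -14780825345 * sqrt(3)/10412136032704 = -0.00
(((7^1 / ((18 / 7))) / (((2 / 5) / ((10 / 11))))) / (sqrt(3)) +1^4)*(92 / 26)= 46 / 13 +28175*sqrt(3) / 3861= 16.18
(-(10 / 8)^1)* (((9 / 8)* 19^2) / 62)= -16245 / 1984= -8.19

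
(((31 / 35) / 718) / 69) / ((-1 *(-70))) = 31 / 121377900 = 0.00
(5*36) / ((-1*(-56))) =45 / 14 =3.21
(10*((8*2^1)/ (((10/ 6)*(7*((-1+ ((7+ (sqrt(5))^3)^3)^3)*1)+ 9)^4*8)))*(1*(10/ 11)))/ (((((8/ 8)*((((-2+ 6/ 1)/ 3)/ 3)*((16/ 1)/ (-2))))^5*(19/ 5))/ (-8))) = 736525739859549203594208048637008793647932923671756675/ 2021476002951777281154904269503725806995210749165895283357643581485816453647040512 - 160832189600027190208473995175605695504373237760375*sqrt(5)/ 987048829566297500563918100343616116696880248616159806326974405022371315257344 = 0.00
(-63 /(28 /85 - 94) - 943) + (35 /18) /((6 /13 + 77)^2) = -11412323063006 /12110787207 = -942.33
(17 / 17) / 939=1 / 939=0.00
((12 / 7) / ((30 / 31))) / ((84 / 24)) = 124 / 245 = 0.51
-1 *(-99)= 99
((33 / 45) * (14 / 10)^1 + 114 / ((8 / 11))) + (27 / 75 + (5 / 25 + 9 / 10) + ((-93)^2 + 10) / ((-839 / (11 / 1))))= 11505169 / 251700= 45.71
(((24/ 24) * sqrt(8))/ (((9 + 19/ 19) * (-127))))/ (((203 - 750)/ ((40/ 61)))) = 8 * sqrt(2)/ 4237609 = 0.00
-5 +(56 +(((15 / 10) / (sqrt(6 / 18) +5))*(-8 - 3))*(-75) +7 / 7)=44821 / 148 - 2475*sqrt(3) / 148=273.88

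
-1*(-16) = 16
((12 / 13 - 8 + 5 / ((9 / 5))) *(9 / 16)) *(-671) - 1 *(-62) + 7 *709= 1382713 / 208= 6647.66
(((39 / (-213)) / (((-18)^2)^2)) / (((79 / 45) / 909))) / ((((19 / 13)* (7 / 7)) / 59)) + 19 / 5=2599027529 / 690580080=3.76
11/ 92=0.12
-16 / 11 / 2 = -8 / 11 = -0.73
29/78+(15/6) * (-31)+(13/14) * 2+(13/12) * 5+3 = -24335/364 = -66.85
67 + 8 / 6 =205 / 3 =68.33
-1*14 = -14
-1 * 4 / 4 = -1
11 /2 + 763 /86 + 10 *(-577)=-247492 /43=-5755.63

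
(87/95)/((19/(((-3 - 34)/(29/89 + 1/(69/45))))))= -6589293/3613610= -1.82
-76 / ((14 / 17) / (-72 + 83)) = -7106 / 7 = -1015.14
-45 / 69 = -15 / 23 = -0.65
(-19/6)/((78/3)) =-19/156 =-0.12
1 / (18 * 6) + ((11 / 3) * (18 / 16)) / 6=301 / 432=0.70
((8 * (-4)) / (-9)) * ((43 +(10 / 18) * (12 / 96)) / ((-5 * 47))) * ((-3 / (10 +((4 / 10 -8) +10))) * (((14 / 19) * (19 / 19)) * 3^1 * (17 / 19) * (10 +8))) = 2952152 / 525977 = 5.61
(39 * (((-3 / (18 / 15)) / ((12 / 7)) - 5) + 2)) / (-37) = 1391 / 296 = 4.70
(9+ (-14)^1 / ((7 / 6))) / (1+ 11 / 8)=-24 / 19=-1.26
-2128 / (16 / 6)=-798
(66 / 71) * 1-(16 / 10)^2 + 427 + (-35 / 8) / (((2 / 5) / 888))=-32969313 / 3550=-9287.13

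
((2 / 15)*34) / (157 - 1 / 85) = 0.03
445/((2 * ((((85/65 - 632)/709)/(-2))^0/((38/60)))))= 140.92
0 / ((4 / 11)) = 0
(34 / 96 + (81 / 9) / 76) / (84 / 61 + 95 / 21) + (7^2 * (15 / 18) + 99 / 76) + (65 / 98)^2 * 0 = 291029363 / 6893808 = 42.22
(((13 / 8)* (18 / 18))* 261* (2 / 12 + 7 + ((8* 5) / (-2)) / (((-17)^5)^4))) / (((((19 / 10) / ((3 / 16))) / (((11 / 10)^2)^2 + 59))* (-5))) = -358532340029095428752894752560102099 / 98842107809668963744806936320000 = -3627.32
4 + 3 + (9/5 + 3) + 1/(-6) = 349/30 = 11.63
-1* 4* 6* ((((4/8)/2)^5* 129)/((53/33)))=-12771/6784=-1.88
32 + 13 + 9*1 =54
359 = 359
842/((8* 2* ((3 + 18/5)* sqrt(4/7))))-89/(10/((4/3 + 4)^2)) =-11392/45 + 2105* sqrt(7)/528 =-242.61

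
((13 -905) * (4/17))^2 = 12730624/289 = 44050.60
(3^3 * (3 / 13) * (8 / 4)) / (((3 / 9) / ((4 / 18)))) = 108 / 13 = 8.31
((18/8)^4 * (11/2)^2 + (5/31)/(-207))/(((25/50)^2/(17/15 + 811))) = 31029559504387/12320640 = 2518502.25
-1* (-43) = 43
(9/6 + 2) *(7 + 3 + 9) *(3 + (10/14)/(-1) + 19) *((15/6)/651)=14155/2604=5.44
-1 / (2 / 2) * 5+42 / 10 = -4 / 5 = -0.80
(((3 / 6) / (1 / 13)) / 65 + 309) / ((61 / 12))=18546 / 305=60.81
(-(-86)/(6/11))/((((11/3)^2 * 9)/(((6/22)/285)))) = 43/34485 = 0.00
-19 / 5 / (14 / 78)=-741 / 35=-21.17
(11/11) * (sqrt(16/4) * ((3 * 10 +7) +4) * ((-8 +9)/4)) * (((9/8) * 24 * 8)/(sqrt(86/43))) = 2214 * sqrt(2) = 3131.07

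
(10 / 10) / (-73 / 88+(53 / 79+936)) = 0.00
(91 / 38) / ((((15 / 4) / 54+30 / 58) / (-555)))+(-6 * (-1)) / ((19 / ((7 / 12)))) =-2265.22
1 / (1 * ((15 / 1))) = 1 / 15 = 0.07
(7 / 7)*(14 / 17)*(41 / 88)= 287 / 748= 0.38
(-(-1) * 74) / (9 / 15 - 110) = -370 / 547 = -0.68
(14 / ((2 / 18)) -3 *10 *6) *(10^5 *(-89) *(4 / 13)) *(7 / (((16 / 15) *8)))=1576968750 / 13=121305288.46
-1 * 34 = -34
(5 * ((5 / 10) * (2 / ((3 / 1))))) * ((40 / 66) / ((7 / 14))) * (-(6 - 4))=-400 / 99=-4.04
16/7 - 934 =-6522/7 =-931.71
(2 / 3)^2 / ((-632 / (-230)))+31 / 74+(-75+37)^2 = 76005167 / 52614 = 1444.58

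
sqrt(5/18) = sqrt(10)/6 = 0.53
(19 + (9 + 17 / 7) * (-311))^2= 612414009 / 49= 12498245.08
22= 22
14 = 14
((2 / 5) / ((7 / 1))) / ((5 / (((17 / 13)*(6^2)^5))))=2055849984 / 2275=903670.32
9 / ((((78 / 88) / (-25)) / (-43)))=141900 / 13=10915.38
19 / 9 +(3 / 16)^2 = 4945 / 2304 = 2.15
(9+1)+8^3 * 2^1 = 1034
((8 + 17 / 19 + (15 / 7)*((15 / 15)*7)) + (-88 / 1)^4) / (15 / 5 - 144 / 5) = -5697108190 / 2451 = -2324401.55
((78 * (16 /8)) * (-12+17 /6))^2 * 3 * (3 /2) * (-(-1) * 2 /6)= 3067350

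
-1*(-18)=18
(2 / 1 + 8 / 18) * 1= 22 / 9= 2.44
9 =9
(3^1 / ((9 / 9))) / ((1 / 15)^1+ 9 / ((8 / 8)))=45 / 136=0.33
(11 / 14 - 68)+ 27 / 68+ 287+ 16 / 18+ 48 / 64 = 237571 / 1071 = 221.82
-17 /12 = -1.42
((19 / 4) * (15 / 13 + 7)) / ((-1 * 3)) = -1007 / 78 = -12.91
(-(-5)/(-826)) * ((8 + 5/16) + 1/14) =-4695/92512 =-0.05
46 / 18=2.56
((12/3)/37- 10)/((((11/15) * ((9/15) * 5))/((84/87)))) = -51240/11803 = -4.34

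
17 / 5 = 3.40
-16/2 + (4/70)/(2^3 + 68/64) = -40568/5075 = -7.99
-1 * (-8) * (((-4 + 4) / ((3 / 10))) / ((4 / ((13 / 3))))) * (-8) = 0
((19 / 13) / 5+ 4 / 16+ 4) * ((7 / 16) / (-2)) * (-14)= 57869 / 4160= 13.91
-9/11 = -0.82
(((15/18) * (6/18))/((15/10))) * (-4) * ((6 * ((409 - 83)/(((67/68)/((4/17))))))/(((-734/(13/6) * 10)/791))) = 53636128/663903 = 80.79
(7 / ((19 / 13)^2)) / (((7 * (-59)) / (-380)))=3380 / 1121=3.02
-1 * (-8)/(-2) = -4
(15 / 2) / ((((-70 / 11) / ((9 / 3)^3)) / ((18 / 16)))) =-8019 / 224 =-35.80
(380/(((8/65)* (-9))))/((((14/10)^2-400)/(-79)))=-12195625/179118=-68.09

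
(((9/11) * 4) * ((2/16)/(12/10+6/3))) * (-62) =-1395/176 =-7.93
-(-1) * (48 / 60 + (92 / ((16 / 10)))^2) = 66141 / 20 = 3307.05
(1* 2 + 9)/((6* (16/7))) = 77/96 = 0.80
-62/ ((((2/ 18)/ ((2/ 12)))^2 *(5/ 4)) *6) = -93/ 5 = -18.60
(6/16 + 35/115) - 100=-18275/184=-99.32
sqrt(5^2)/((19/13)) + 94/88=3753/836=4.49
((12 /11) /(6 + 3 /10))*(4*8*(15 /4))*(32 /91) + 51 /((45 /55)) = 69.64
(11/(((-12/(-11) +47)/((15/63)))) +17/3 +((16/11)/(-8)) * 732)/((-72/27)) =3891115/81466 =47.76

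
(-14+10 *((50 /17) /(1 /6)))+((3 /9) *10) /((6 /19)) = 173.03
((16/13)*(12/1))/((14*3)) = 32/91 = 0.35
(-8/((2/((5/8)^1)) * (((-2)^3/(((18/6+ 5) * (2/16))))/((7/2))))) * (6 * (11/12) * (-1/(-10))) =77/128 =0.60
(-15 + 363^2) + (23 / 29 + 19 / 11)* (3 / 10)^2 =1050739959 / 7975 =131754.23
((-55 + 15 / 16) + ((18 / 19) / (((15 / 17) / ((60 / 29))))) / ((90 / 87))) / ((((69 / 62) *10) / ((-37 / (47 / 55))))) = 995620087 / 4929360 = 201.98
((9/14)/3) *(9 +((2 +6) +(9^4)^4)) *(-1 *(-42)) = 16677181699666722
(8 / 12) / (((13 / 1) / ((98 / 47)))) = 196 / 1833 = 0.11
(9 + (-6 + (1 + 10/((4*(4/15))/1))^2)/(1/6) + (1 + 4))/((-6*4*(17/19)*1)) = -379297/13056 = -29.05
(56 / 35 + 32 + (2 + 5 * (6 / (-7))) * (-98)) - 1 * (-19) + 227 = 503.60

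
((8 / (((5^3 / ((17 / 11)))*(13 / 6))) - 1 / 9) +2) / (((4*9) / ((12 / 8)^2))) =311219 / 2574000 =0.12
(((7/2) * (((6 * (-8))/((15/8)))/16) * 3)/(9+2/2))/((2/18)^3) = -1224.72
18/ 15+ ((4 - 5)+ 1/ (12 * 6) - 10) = -3523/ 360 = -9.79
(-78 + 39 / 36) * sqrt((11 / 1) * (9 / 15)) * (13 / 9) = -285.43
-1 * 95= -95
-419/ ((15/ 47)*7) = -19693/ 105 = -187.55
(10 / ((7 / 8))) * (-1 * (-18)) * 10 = 14400 / 7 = 2057.14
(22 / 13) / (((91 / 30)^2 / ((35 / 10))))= 9900 / 15379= 0.64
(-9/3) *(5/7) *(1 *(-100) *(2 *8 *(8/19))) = 192000/133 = 1443.61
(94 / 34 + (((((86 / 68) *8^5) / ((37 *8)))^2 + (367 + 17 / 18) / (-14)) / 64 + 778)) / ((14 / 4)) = 6933687217561 / 22333143168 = 310.47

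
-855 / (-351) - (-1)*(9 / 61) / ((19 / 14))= 115019 / 45201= 2.54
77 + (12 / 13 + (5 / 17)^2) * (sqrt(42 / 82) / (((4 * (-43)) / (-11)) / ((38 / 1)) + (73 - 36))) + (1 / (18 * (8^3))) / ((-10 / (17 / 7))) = 792737 * sqrt(861) / 1204415303 + 49674223 / 645120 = 77.02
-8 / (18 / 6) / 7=-8 / 21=-0.38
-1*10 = -10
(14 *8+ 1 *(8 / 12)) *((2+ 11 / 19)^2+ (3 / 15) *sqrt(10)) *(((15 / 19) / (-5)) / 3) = -811538 / 20577-338 *sqrt(10) / 285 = -43.19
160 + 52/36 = 1453/9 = 161.44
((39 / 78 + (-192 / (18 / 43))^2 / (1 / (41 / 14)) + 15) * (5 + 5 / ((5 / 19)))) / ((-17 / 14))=-621042952 / 51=-12177312.78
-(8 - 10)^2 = -4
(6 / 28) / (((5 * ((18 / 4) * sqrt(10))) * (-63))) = -sqrt(10) / 66150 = -0.00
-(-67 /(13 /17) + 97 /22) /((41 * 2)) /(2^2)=23797 /93808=0.25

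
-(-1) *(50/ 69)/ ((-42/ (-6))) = 50/ 483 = 0.10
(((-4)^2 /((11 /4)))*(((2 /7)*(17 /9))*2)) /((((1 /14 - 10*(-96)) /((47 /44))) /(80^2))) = 654540800 /14637249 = 44.72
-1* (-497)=497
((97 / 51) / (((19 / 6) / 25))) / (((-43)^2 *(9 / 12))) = 19400 / 1791681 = 0.01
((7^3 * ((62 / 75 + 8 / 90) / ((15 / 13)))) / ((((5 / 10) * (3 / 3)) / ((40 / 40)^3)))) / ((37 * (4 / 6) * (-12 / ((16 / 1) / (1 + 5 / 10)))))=-7348432 / 374625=-19.62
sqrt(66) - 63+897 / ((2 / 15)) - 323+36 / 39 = sqrt(66)+164903 / 26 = 6350.55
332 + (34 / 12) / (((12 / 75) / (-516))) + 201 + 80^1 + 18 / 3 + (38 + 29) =-16903 / 2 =-8451.50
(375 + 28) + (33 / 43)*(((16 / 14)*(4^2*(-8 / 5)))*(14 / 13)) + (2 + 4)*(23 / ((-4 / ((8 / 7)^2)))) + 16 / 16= 45846844 / 136955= 334.76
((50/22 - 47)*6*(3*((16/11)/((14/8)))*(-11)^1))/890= 283392/34265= 8.27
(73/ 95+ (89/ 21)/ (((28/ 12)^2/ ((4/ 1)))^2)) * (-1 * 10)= -9758942/ 319333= -30.56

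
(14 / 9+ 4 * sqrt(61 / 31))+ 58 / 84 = 283 / 126+ 4 * sqrt(1891) / 31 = 7.86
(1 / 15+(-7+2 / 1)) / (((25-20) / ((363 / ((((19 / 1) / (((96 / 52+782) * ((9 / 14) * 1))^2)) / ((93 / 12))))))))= -11672991656667 / 314678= -37095035.74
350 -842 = -492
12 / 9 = 1.33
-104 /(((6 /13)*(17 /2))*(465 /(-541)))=731432 /23715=30.84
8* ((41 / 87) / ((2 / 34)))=5576 / 87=64.09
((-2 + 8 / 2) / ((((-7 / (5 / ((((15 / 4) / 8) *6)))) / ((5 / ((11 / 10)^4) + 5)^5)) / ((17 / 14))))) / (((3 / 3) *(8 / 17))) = -16408523512665603556931806250 / 296682747765258964057641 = -55306.63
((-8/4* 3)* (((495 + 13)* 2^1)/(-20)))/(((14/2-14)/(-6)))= 9144/35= 261.26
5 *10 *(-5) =-250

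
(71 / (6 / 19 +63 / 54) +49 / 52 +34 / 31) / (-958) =-1046387 / 20075848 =-0.05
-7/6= -1.17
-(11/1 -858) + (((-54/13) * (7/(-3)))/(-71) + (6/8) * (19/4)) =12559091/14768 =850.43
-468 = -468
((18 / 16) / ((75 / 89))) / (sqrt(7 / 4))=267 * sqrt(7) / 700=1.01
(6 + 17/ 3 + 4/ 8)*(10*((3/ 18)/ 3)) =365/ 54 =6.76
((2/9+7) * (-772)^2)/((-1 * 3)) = -38738960/27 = -1434776.30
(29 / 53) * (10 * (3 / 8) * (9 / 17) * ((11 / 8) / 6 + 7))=452835 / 57664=7.85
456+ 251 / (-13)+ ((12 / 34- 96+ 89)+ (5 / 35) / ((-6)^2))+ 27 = 25453985 / 55692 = 457.05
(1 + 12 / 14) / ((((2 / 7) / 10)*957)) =65 / 957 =0.07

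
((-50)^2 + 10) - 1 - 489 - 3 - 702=1315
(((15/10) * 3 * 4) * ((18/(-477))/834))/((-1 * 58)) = 3/213643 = 0.00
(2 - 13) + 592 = 581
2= 2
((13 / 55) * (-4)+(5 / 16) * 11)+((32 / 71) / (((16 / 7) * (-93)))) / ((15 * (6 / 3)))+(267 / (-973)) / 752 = 198625940039 / 79717913352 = 2.49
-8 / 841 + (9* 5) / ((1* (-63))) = -0.72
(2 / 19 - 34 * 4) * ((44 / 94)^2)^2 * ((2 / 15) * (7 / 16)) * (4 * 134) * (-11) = 3120415949728 / 1390709085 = 2243.76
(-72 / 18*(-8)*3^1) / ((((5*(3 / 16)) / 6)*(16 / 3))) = 576 / 5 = 115.20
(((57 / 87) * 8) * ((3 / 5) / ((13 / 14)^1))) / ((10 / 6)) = 19152 / 9425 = 2.03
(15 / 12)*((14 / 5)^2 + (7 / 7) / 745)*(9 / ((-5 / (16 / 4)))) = -262881 / 3725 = -70.57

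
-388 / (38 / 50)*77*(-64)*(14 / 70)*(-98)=-936911360 / 19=-49311124.21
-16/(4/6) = -24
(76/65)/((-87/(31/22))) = -1178/62205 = -0.02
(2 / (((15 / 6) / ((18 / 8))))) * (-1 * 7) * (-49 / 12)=1029 / 20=51.45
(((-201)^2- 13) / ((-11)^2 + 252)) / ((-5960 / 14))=-70679 / 277885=-0.25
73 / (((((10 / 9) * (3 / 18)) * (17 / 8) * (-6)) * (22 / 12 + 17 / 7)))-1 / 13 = -1450103 / 197795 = -7.33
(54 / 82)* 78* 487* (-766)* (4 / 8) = -392813226 / 41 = -9580810.39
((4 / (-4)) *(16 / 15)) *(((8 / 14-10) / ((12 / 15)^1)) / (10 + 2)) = 22 / 21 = 1.05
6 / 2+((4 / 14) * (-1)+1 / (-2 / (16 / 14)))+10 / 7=25 / 7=3.57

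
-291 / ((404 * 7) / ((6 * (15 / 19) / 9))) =-1455 / 26866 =-0.05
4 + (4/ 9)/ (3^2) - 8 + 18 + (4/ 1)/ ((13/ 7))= 17062/ 1053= 16.20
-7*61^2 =-26047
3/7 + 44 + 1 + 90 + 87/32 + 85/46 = 721255/5152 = 140.00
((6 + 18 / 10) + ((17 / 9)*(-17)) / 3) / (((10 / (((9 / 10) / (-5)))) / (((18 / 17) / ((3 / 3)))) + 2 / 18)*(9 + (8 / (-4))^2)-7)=294 / 69625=0.00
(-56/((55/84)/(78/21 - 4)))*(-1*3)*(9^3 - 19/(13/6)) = -37751616/715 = -52799.46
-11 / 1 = -11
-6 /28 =-3 /14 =-0.21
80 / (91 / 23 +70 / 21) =5520 / 503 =10.97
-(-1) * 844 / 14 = 422 / 7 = 60.29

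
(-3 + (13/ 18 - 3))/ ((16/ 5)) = -475/ 288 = -1.65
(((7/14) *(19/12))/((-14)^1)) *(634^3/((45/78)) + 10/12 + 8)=-251782027787/10080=-24978375.77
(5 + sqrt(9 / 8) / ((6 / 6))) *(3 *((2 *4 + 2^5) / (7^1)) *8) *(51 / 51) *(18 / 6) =2160 *sqrt(2) / 7 + 14400 / 7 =2493.53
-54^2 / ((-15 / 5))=972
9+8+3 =20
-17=-17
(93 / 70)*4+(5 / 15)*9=291 / 35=8.31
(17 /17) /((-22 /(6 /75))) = -1 /275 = -0.00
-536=-536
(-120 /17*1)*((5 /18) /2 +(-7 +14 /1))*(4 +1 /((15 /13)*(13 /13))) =-37522 /153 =-245.24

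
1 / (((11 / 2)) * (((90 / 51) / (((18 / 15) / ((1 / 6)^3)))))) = 7344 / 275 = 26.71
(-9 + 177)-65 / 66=11023 / 66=167.02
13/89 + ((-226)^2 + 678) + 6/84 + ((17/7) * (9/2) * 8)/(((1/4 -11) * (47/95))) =18612045025/359738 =51737.78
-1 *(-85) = 85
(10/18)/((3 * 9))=5/243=0.02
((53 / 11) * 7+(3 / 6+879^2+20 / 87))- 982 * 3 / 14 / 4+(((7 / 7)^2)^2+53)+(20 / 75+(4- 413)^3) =-3021036949109 / 44660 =-67645251.88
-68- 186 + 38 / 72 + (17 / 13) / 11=-1304263 / 5148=-253.35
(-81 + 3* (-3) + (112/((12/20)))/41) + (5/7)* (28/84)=-24455/287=-85.21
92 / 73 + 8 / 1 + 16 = 1844 / 73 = 25.26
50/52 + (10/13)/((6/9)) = 55/26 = 2.12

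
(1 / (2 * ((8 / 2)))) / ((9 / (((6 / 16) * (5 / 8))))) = 5 / 1536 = 0.00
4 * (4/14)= 8/7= 1.14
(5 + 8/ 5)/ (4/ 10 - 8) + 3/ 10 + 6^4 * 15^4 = 6232949946/ 95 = 65609999.43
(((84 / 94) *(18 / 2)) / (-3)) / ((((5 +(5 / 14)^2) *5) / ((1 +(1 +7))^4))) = -54010152 / 78725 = -686.06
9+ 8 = 17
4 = 4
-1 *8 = -8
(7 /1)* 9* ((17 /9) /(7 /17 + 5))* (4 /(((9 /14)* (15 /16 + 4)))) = 453152 /16353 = 27.71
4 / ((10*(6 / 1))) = 1 / 15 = 0.07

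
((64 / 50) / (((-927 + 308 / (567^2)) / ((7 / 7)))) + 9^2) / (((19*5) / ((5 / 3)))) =28737152487 / 20222785375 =1.42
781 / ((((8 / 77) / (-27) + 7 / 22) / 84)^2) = 95274916317504 / 1708249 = 55773436.03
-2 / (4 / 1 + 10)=-1 / 7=-0.14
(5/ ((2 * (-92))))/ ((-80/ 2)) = 1/ 1472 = 0.00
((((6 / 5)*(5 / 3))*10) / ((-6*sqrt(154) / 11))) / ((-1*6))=5*sqrt(154) / 126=0.49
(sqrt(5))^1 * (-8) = -8 * sqrt(5) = -17.89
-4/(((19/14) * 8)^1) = -0.37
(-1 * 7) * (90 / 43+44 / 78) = -31192 / 1677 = -18.60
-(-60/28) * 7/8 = 15/8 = 1.88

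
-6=-6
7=7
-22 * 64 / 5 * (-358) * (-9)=-4536576 / 5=-907315.20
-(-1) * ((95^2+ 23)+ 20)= 9068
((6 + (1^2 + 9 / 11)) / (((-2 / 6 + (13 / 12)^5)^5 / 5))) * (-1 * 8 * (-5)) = 16408149262779870229142333030400 / 21927288625736492641821384239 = 748.30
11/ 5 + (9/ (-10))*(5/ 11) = 197/ 110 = 1.79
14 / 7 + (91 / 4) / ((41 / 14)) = 801 / 82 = 9.77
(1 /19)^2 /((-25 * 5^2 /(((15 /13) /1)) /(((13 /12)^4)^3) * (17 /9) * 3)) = -1792160394037 /759973728485376000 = -0.00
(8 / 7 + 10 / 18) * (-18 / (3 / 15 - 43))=5 / 7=0.71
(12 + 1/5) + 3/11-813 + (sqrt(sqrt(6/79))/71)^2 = -44029/55 + sqrt(474)/398239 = -800.53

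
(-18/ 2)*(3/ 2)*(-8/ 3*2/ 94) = 36/ 47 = 0.77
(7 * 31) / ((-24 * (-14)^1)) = 31 / 48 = 0.65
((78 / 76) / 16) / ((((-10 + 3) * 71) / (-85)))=3315 / 302176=0.01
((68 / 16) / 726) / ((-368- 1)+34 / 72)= -51 / 3210614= -0.00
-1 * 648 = -648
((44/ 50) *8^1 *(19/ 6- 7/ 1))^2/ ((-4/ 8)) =-8193152/ 5625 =-1456.56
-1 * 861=-861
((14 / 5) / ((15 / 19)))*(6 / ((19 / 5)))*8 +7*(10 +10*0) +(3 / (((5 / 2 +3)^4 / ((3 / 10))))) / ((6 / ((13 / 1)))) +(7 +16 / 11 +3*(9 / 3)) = 1936370 / 14641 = 132.26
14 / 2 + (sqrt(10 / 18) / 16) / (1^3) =sqrt(5) / 48 + 7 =7.05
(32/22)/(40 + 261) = 16/3311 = 0.00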